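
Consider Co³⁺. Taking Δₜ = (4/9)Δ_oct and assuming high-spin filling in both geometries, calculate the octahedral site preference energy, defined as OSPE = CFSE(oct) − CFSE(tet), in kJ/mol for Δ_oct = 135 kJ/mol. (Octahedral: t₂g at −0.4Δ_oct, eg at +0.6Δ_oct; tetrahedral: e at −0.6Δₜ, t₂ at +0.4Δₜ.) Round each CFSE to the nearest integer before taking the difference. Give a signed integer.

-18

Co sits in group 9; removing 3 electrons leaves Co³⁺ with 9 − 3 = 6 d electrons.
In an octahedral site d⁶ (HS) is t₂g⁴ eg², giving CFSE(oct) = -0.4Δ_oct = -54 kJ/mol.
In a tetrahedral site the filling is e³ t₂³: CFSE(tet) = -0.6Δₜ = -0.6 × (4/9)(135) = -36 kJ/mol.
OSPE = CFSE(oct) − CFSE(tet) = -54 − (-36) = -18 kJ/mol.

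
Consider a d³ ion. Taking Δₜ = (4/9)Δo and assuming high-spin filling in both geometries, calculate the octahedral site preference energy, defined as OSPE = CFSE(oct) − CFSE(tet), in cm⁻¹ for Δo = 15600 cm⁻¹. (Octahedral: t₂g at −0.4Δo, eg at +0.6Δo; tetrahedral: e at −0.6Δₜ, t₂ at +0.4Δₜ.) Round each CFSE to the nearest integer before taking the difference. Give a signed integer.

-13173

Octahedral (high-spin): t2g^3 e_g^0, CFSE = 3(−0.4) + 0(+0.6) = -1.2Δo = -1.2 × 15600 = -18720 cm⁻¹.
Tetrahedral e^2 t2^1 gives -0.8Δₜ = -0.8 × (4/9) × 15600 = -5547 cm⁻¹.
OSPE = -18720 − (-5547) = -13173 cm⁻¹.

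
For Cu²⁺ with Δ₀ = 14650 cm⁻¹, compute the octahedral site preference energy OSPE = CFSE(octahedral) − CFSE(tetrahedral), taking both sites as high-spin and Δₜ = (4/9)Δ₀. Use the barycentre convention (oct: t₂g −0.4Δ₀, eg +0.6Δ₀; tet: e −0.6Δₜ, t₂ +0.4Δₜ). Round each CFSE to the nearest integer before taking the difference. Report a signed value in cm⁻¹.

-6186

Cu sits in group 11; removing 2 electrons leaves Cu²⁺ with 11 − 2 = 9 d electrons.
In an octahedral site d⁹ (HS) is t₂g⁶ eg³, giving CFSE(oct) = -0.6Δ₀ = -8790 cm⁻¹.
Tetrahedral: e⁴ t₂⁵, CFSE = 4(−0.6) + 5(+0.4) = -0.4Δₜ = -0.4 × (4/9) × 14650 = -2604 cm⁻¹.
Subtracting, OSPE = -8790 − (-2604) = -6186 cm⁻¹.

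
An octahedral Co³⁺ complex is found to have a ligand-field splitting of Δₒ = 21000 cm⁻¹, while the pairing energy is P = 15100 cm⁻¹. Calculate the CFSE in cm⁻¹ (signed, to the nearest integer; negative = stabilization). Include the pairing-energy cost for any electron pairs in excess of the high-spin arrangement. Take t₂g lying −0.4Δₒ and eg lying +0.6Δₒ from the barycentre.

-20200

Co sits in group 9; removing 3 electrons leaves Co³⁺ with 9 − 3 = 6 d electrons.
Here Δₒ > P (21000 > 15100), so the low-spin state is favoured.
Filling d⁶ accordingly: t₂g⁶ eg⁰.
Orbital CFSE = -2.4Δₒ = -2.4 × 21000 = -50400 cm⁻¹.
Excess pairs vs high-spin: 3 − 1 = 2; pairing cost = +30200 cm⁻¹.
Net CFSE = -50400 + 30200 = -20200 cm⁻¹.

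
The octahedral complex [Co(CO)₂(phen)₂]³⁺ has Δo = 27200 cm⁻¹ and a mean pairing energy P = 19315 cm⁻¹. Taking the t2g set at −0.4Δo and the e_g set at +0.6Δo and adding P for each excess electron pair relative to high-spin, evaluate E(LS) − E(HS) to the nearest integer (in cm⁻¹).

-15770

Ligand charges: 2×(+0) from CO and 2×(+0) from phen sum to +0; with overall charge +3, Co is +3.
Group 9 minus oxidation state +3 gives a d⁶ configuration for Co³⁺.
High-spin d⁶ fills as t2g^4 e_g^2 with CFSE 4(−0.4) + 2(+0.6) = -0.4Δo = -10880 cm⁻¹.
Low-spin: t2g^6 e_g^0, orbital CFSE = -2.4Δo = -65280 cm⁻¹; plus 2 excess pairs × P = +38630 cm⁻¹; total -26650 cm⁻¹.
Thus E(LS) − E(HS) = -15770 cm⁻¹.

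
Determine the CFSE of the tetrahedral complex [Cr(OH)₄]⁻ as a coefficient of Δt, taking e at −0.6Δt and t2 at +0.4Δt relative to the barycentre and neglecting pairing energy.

-0.8 Δt

Each OH⁻ contributes -1; 4 × (-1) = -4. With overall charge -1, Cr is in the +3 oxidation state.
Cr sits in group 6; removing 3 electrons leaves Cr³⁺ with 6 − 3 = 3 d electrons.
With tetrahedral geometry the complex is necessarily high-spin.
Configuration: e^2 t2^1.
CFSE = 2(-0.6Δt) + 1(0.4Δt) = -1.2Δt + 0.4Δt = -0.8Δt.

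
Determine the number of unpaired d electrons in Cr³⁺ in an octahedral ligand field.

3

Group 6 minus oxidation state +3 gives a d³ configuration for Cr³⁺.
For octahedral d³ the high- and low-spin configurations coincide.
Configuration: t₂g³ eg⁰, giving 3 unpaired electrons.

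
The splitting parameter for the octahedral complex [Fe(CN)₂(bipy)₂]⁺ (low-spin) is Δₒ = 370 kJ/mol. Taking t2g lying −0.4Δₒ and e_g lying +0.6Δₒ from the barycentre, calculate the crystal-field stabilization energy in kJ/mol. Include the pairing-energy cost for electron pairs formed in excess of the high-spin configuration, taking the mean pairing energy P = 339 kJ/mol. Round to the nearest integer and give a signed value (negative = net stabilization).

Ligand charges: 2×(-1) from CN⁻ and 2×(+0) from bipy sum to -2; with overall charge +1, Fe is +3.
Fe is in group 8, so Fe³⁺ is d⁵ (8 − 3 = 5).
Electron filling gives t2g^5 e_g^0.
Orbital CFSE = 5(-0.4) + 0(0.6) = -2.0Δₒ = -2.0 × 370 = -740 kJ/mol.
High-spin d⁵ would be t2g^3 e_g^2 with 0 pairs; low-spin has 2, so 2 excess pairs cost +2P = +678 kJ/mol.
Overall CFSE = -740 + 678 = -62 kJ/mol.

-62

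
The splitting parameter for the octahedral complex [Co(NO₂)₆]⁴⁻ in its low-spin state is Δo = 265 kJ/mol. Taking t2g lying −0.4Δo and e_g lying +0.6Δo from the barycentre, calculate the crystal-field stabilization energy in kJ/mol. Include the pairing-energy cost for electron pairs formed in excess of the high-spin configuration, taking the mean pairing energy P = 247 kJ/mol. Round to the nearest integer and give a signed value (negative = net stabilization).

-230

Each NO₂⁻ contributes -1; 6 × (-1) = -6. With overall charge -4, Co is in the +2 oxidation state.
Co is in group 9, so Co²⁺ is d⁷ (9 − 2 = 7).
Electron filling gives t2g^6 e_g^1.
CFSE(orbital) = 6×(-0.4Δo) + 1×(0.6Δo) = -1.8Δo; with Δo = 265 kJ/mol that is -477 kJ/mol.
High-spin d⁷ would be t2g^5 e_g^2 with 2 pairs; low-spin has 3, so 1 excess pair costs +1P = +247 kJ/mol.
Overall CFSE = -477 + 247 = -230 kJ/mol.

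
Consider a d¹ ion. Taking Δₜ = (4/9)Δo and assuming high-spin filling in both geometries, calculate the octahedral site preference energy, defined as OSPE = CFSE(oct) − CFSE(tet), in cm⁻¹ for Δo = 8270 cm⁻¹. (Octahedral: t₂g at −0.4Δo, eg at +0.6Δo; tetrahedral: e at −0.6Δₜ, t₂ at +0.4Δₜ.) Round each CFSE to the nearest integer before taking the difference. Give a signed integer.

-1103

Octahedral (high-spin): t2g^1 e_g^0, CFSE = 1(−0.4) + 0(+0.6) = -0.4Δo = -0.4 × 8270 = -3308 cm⁻¹.
Tetrahedral: e^1 t2^0, CFSE = 1(−0.6) + 0(+0.4) = -0.6Δₜ = -0.6 × (4/9) × 8270 = -2205 cm⁻¹.
OSPE = CFSE(oct) − CFSE(tet) = -3308 − (-2205) = -1103 cm⁻¹.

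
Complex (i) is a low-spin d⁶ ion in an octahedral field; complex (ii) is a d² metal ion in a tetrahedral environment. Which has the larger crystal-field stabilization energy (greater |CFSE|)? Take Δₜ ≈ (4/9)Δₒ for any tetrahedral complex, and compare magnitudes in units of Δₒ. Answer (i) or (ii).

(i): t₂g⁶ eg⁰, CFSE = -2.4Δₒ.
(ii): Tetrahedral splitting is small, so the complex is high-spin; e^2 t2^0, CFSE = -1.2Δₜ ≈ -0.53Δₒ.
So (i) has the larger |CFSE|.

(i)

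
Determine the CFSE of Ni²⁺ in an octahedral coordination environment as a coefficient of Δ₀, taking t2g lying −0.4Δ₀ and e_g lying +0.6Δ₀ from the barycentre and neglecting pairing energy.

-1.2 Δ₀

Ni sits in group 10; removing 2 electrons leaves Ni²⁺ with 10 − 2 = 8 d electrons.
For octahedral d⁸ the high- and low-spin configurations coincide.
Configuration: t2g^6 e_g^2.
CFSE = 6(-0.4Δ₀) + 2(0.6Δ₀) = -2.4Δ₀ + 1.2Δ₀ = -1.2Δ₀.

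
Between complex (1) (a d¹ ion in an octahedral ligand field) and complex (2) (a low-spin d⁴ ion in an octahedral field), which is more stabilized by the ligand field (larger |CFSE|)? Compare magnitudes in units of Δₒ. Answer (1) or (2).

(2)

(1): t₂g¹ eg⁰, CFSE = -0.4Δₒ.
(2): t2g^4 e_g^0, CFSE = -1.6Δₒ.
So (2) has the larger |CFSE|.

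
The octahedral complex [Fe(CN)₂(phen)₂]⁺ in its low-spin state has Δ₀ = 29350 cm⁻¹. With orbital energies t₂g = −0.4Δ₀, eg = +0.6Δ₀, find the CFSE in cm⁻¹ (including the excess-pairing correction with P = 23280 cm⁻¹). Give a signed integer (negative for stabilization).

Ligand charges: 2×(-1) from CN⁻ and 2×(+0) from phen sum to -2; with overall charge +1, Fe is +3.
Fe sits in group 8; removing 3 electrons leaves Fe³⁺ with 8 − 3 = 5 d electrons.
Electron filling gives t₂g⁵ eg⁰.
CFSE(orbital) = 5×(-0.4Δ₀) + 0×(0.6Δ₀) = -2.0Δ₀; with Δ₀ = 29350 cm⁻¹ that is -58700 cm⁻¹.
Pairing penalty: 2 pairs vs 0 in the high-spin reference → 2 extra × P = 46560 cm⁻¹.
Combining: -58700 + 46560 = -12140 cm⁻¹.

-12140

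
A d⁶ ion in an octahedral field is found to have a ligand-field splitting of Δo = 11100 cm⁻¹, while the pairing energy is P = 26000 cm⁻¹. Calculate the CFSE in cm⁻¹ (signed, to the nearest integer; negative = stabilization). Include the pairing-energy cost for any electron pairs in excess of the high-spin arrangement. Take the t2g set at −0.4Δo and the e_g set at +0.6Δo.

-4440

With Δo < P the complex is high-spin.
Configuration: t2g^4 e_g^2.
Orbital CFSE = -0.4Δo = -0.4 × 11100 = -4440 cm⁻¹.
High-spin has no excess pairs, so no pairing correction applies.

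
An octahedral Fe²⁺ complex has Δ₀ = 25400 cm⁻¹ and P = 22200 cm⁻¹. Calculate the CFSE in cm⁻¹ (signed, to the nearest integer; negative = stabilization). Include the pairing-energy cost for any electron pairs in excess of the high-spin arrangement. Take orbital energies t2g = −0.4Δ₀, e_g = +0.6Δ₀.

Fe sits in group 8; removing 2 electrons leaves Fe²⁺ with 8 − 2 = 6 d electrons.
Δ₀ > P, so pairing is preferred: the ground state is low-spin.
Configuration: t2g^6 e_g^0.
Orbital CFSE = -2.4Δ₀ = -2.4 × 25400 = -60960 cm⁻¹.
Excess pairs vs high-spin: 3 − 1 = 2; pairing cost = +44400 cm⁻¹.
Net CFSE = -60960 + 44400 = -16560 cm⁻¹.

-16560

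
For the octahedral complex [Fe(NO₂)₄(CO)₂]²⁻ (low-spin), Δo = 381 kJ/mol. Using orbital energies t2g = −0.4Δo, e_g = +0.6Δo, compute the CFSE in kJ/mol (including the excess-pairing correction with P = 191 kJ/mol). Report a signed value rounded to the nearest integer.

Ligand charges: 4×(-1) from NO₂⁻ and 2×(+0) from CO sum to -4; with overall charge -2, Fe is +2.
Fe sits in group 8; removing 2 electrons leaves Fe²⁺ with 8 − 2 = 6 d electrons.
Configuration: t2g^6 e_g^0.
Orbital CFSE = 6(-0.4) + 0(0.6) = -2.4Δo = -2.4 × 381 = -914 kJ/mol.
High-spin d⁶ would be t2g^4 e_g^2 with 1 pair; low-spin has 3, so 2 excess pairs cost +2P = +382 kJ/mol.
Overall CFSE = -914 + 382 = -532 kJ/mol.

-532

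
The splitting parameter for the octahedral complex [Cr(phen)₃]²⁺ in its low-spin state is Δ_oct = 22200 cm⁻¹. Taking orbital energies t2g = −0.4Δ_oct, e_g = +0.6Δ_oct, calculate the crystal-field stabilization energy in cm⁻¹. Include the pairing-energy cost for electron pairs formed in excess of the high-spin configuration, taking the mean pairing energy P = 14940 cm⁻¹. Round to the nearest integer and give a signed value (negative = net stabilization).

-20580

phen is neutral, so the +2 overall charge sits on Cr: oxidation state +2.
Group 6 minus oxidation state +2 gives a d⁴ configuration for Cr²⁺.
Electron filling gives t2g^4 e_g^0.
CFSE(orbital) = 4×(-0.4Δ_oct) + 0×(0.6Δ_oct) = -1.6Δ_oct; with Δ_oct = 22200 cm⁻¹ that is -35520 cm⁻¹.
Relative to high-spin t2g^3 e_g^1 (0 paired), the low-spin configuration has 1 additional pair, contributing +1 × 14940 = +14940 cm⁻¹.
Combining: -35520 + 14940 = -20580 cm⁻¹.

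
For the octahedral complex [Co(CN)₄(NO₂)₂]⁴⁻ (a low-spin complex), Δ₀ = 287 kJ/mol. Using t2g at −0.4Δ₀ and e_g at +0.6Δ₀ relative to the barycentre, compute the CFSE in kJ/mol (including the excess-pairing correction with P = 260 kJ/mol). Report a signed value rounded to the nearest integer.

-257

Ligand charges: 4×(-1) from CN⁻ and 2×(-1) from NO₂⁻ sum to -6; with overall charge -4, Co is +2.
Group 9 minus oxidation state +2 gives a d⁷ configuration for Co²⁺.
Configuration: t2g^6 e_g^1.
CFSE(orbital) = 6×(-0.4Δ₀) + 1×(0.6Δ₀) = -1.8Δ₀; with Δ₀ = 287 kJ/mol that is -517 kJ/mol.
Relative to high-spin t2g^5 e_g^2 (2 paired), the low-spin configuration has 1 additional pair, contributing +1 × 260 = +260 kJ/mol.
Net CFSE = -517 + 260 = -257 kJ/mol.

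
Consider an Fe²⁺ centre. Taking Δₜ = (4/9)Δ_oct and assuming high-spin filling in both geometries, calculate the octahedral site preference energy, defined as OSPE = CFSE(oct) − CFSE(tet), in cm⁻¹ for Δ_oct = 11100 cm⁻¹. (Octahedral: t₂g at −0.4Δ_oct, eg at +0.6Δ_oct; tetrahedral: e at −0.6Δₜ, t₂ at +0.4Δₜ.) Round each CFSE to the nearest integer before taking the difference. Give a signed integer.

-1480

Group 8 minus oxidation state +2 gives a d⁶ configuration for Fe²⁺.
Octahedral high-spin t₂g⁴ eg²: CFSE = -0.4 × 11100 = -4440 cm⁻¹.
Tetrahedral e³ t₂³ gives -0.6Δₜ = -0.6 × (4/9) × 11100 = -2960 cm⁻¹.
OSPE = CFSE(oct) − CFSE(tet) = -4440 − (-2960) = -1480 cm⁻¹.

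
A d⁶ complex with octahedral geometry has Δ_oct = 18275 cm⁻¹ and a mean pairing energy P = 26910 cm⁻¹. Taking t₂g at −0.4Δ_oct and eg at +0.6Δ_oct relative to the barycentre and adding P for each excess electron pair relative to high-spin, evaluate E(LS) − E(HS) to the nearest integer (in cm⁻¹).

High-spin d⁶ fills as t₂g⁴ eg² with CFSE 4(−0.4) + 2(+0.6) = -0.4Δ_oct = -7310 cm⁻¹.
Low-spin t₂g⁶ eg⁰ gives -2.4Δ_oct = -43860 cm⁻¹, but forming 2 extra pairs costs 2P = 53820 cm⁻¹, so E(LS) = -43860 + 53820 = 9960 cm⁻¹.
E(LS) − E(HS) = 9960 − (-7310) = 17270 cm⁻¹.

17270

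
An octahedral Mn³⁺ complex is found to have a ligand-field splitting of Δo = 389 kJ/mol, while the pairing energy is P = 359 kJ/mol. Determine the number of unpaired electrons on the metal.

2

Mn is in group 7, so Mn³⁺ is d⁴ (7 − 3 = 4).
Δo > P, so pairing is preferred: the ground state is low-spin.
Configuration: t2g^4 e_g^0.
Unpaired electrons: 2.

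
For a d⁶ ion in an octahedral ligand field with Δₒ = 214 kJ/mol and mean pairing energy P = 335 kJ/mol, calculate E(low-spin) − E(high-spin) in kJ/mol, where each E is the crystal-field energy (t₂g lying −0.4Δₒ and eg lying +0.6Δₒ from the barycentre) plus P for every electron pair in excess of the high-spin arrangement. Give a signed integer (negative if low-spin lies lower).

242

High-spin d⁶ fills as t₂g⁴ eg² with CFSE 4(−0.4) + 2(+0.6) = -0.4Δₒ = -86 kJ/mol.
Low-spin t₂g⁶ eg⁰ gives -2.4Δₒ = -514 kJ/mol, but forming 2 extra pairs costs 2P = 670 kJ/mol, so E(LS) = -514 + 670 = 156 kJ/mol.
E(LS) − E(HS) = 156 − (-86) = 242 kJ/mol.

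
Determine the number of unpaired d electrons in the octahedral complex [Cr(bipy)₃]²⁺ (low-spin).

bipy is neutral, so the +2 overall charge sits on Cr: oxidation state +2.
Cr²⁺: group 6, so d-count = 6 − 2 = 4.
Configuration: t₂g⁴ eg⁰, giving 2 unpaired electrons.

2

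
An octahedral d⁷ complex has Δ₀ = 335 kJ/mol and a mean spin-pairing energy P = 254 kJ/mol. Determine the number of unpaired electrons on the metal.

Δ₀ > P, so pairing is preferred: the ground state is low-spin.
Filling d⁷ accordingly: t₂g⁶ eg¹.
Unpaired electrons: 1.

1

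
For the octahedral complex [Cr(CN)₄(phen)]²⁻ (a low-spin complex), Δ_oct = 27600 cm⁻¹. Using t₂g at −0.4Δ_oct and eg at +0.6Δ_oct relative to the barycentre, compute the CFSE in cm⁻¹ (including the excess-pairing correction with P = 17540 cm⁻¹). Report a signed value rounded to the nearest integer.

-26620

Ligand charges: 4×(-1) from CN⁻ and 1×(+0) from phen sum to -4; with overall charge -2, Cr is +2.
Group 6 minus oxidation state +2 gives a d⁴ configuration for Cr²⁺.
Electron filling gives t₂g⁴ eg⁰.
The orbital stabilization is -1.6Δ_oct = -1.6 × 27600 = -44160 cm⁻¹.
Pairing penalty: 1 pair vs 0 in the high-spin reference → 1 extra × P = 17540 cm⁻¹.
Overall CFSE = -44160 + 17540 = -26620 cm⁻¹.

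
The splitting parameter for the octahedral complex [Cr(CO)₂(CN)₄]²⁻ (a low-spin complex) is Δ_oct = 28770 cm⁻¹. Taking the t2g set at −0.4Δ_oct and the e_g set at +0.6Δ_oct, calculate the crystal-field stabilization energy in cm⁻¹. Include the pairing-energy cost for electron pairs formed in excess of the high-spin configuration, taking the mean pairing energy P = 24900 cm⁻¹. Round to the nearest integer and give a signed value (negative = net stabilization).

-21132

Ligand charges: 2×(+0) from CO and 4×(-1) from CN⁻ sum to -4; with overall charge -2, Cr is +2.
Cr²⁺: group 6, so d-count = 6 − 2 = 4.
The d⁴ electrons fill as t2g^4 e_g^0.
The orbital stabilization is -1.6Δ_oct = -1.6 × 28770 = -46032 cm⁻¹.
Pairing penalty: 1 pair vs 0 in the high-spin reference → 1 extra × P = 24900 cm⁻¹.
Net CFSE = -46032 + 24900 = -21132 cm⁻¹.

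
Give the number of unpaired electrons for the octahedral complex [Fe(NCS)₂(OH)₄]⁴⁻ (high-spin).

Ligand charges: 2×(-1) from NCS⁻ and 4×(-1) from OH⁻ sum to -6; with overall charge -4, Fe is +2.
Fe is in group 8, so Fe²⁺ is d⁶ (8 − 2 = 6).
Configuration: t₂g⁴ eg², giving 4 unpaired electrons.

4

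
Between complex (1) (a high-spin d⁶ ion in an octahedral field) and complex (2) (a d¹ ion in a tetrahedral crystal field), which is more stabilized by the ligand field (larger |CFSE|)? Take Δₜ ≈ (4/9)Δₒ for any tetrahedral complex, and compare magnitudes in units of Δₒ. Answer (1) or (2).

(1)

(1): t2g^4 e_g^2, CFSE = -0.4Δₒ.
(2): Tetrahedral splitting is small, so the complex is high-spin; e¹ t₂⁰, CFSE = -0.6Δₜ ≈ -0.27Δₒ.
So (1) has the larger |CFSE|.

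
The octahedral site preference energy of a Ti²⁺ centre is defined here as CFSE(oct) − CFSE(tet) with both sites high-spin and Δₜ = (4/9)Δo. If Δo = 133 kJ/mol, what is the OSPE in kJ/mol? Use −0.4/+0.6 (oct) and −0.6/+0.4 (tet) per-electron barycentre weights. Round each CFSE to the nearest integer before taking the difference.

-35

Ti is in group 4, so Ti²⁺ is d² (4 − 2 = 2).
Octahedral (high-spin): t₂g² eg⁰, CFSE = 2(−0.4) + 0(+0.6) = -0.8Δo = -0.8 × 133 = -106 kJ/mol.
Tetrahedral: e² t₂⁰, CFSE = 2(−0.6) + 0(+0.4) = -1.2Δₜ = -1.2 × (4/9) × 133 = -71 kJ/mol.
Subtracting, OSPE = -106 − (-71) = -35 kJ/mol.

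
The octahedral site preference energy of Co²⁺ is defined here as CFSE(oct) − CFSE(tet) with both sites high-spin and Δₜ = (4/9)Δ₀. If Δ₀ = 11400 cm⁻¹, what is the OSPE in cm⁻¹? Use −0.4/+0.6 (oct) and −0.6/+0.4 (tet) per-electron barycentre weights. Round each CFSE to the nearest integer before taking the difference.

Co sits in group 9; removing 2 electrons leaves Co²⁺ with 9 − 2 = 7 d electrons.
In an octahedral site d⁷ (HS) is t₂g⁵ eg², giving CFSE(oct) = -0.8Δ₀ = -9120 cm⁻¹.
Tetrahedral: e⁴ t₂³, CFSE = 4(−0.6) + 3(+0.4) = -1.2Δₜ = -1.2 × (4/9) × 11400 = -6080 cm⁻¹.
Subtracting, OSPE = -9120 − (-6080) = -3040 cm⁻¹.

-3040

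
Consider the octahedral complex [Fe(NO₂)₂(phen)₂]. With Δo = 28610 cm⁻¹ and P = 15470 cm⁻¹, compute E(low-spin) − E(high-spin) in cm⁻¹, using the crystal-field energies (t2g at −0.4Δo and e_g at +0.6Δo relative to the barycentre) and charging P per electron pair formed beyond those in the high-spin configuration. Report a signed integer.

-26280

Ligand charges: 2×(-1) from NO₂⁻ and 2×(+0) from phen sum to -2; with overall charge +0, Fe is +2.
Fe²⁺: group 8, so d-count = 8 − 2 = 6.
In the high-spin limit (t2g^4 e_g^2) the orbital term is -0.4Δo = -11444 cm⁻¹, with no excess pairing.
Low-spin t2g^6 e_g^0 gives -2.4Δo = -68664 cm⁻¹, but forming 2 extra pairs costs 2P = 30940 cm⁻¹, so E(LS) = -68664 + 30940 = -37724 cm⁻¹.
E(LS) − E(HS) = -37724 − (-11444) = -26280 cm⁻¹.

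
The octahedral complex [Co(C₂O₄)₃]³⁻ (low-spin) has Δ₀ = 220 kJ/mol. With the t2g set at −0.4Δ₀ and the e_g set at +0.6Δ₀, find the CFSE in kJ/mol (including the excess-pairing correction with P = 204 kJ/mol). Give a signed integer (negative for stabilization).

-120

Each C₂O₄²⁻ contributes -2; 3 × (-2) = -6. With overall charge -3, Co is in the +3 oxidation state.
Co³⁺: group 9, so d-count = 9 − 3 = 6.
Electron filling gives t2g^6 e_g^0.
The orbital stabilization is -2.4Δ₀ = -2.4 × 220 = -528 kJ/mol.
High-spin d⁶ would be t2g^4 e_g^2 with 1 pair; low-spin has 3, so 2 excess pairs cost +2P = +408 kJ/mol.
Net CFSE = -528 + 408 = -120 kJ/mol.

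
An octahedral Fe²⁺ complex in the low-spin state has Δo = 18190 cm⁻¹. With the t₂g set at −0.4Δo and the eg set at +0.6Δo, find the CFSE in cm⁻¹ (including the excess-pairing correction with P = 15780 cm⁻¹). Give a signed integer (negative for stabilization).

-12096

Fe²⁺: group 8, so d-count = 8 − 2 = 6.
Electron filling gives t₂g⁶ eg⁰.
Orbital CFSE = 6(-0.4) + 0(0.6) = -2.4Δo = -2.4 × 18190 = -43656 cm⁻¹.
Relative to high-spin t₂g⁴ eg² (1 paired), the low-spin configuration has 2 additional pairs, contributing +2 × 15780 = +31560 cm⁻¹.
Net CFSE = -43656 + 31560 = -12096 cm⁻¹.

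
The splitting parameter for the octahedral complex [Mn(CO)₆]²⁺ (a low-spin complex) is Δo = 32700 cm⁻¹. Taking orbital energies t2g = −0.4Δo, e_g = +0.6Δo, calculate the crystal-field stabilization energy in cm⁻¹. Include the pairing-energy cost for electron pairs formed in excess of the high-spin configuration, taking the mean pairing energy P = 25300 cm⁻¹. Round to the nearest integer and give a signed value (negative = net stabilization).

-14800

CO is neutral, so the +2 overall charge sits on Mn: oxidation state +2.
Mn sits in group 7; removing 2 electrons leaves Mn²⁺ with 7 − 2 = 5 d electrons.
The d⁵ electrons fill as t2g^5 e_g^0.
Orbital CFSE = 5(-0.4) + 0(0.6) = -2.0Δo = -2.0 × 32700 = -65400 cm⁻¹.
Pairing penalty: 2 pairs vs 0 in the high-spin reference → 2 extra × P = 50600 cm⁻¹.
Combining: -65400 + 50600 = -14800 cm⁻¹.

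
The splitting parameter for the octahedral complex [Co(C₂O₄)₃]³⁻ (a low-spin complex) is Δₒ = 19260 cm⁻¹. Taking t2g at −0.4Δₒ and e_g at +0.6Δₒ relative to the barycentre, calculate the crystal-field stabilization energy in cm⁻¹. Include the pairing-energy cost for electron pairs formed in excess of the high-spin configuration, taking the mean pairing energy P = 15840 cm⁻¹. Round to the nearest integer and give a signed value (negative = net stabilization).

-14544

Each C₂O₄²⁻ contributes -2; 3 × (-2) = -6. With overall charge -3, Co is in the +3 oxidation state.
Co sits in group 9; removing 3 electrons leaves Co³⁺ with 9 − 3 = 6 d electrons.
Electron filling gives t2g^6 e_g^0.
Orbital CFSE = 6(-0.4) + 0(0.6) = -2.4Δₒ = -2.4 × 19260 = -46224 cm⁻¹.
High-spin d⁶ would be t2g^4 e_g^2 with 1 pair; low-spin has 3, so 2 excess pairs cost +2P = +31680 cm⁻¹.
Overall CFSE = -46224 + 31680 = -14544 cm⁻¹.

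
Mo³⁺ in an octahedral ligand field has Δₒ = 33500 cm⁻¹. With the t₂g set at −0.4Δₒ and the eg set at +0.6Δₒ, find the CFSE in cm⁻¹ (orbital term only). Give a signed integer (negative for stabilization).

-40200

Mo sits in group 6; removing 3 electrons leaves Mo³⁺ with 6 − 3 = 3 d electrons.
The d³ electrons fill as t₂g³ eg⁰.
CFSE(orbital) = 3×(-0.4Δₒ) + 0×(0.6Δₒ) = -1.2Δₒ; with Δₒ = 33500 cm⁻¹ that is -40200 cm⁻¹.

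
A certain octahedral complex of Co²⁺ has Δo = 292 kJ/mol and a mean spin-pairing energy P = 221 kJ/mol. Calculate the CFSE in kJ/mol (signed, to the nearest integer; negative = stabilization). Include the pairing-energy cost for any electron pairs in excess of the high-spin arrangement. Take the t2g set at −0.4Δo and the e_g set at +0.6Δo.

Co²⁺: group 9, so d-count = 9 − 2 = 7.
Δo > P, so pairing is preferred: the ground state is low-spin.
That gives t2g^6 e_g^1.
Orbital CFSE = -1.8Δo = -1.8 × 292 = -526 kJ/mol.
Excess pairs vs high-spin: 3 − 2 = 1; pairing cost = +221 kJ/mol.
Net CFSE = -526 + 221 = -305 kJ/mol.

-305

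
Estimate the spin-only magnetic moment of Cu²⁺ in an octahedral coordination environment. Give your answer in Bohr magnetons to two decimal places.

Cu sits in group 11; removing 2 electrons leaves Cu²⁺ with 11 − 2 = 9 d electrons.
Configuration: t₂g⁶ eg³ → 1 unpaired electron.
μ(spin-only) = √[1(1+2)] = √3 ≈ 1.73 Bohr magnetons.

1.73 Bohr magnetons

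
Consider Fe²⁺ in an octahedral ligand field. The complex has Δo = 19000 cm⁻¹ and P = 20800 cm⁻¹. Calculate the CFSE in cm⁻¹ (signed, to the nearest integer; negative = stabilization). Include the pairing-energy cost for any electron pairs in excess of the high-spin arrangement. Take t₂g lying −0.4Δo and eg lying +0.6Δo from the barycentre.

Fe²⁺: group 8, so d-count = 8 − 2 = 6.
Here Δo < P (19000 < 20800), so the high-spin state is favoured.
Filling d⁶ accordingly: t₂g⁴ eg².
Orbital CFSE = -0.4Δo = -0.4 × 19000 = -7600 cm⁻¹.
High-spin has no excess pairs, so no pairing correction applies.

-7600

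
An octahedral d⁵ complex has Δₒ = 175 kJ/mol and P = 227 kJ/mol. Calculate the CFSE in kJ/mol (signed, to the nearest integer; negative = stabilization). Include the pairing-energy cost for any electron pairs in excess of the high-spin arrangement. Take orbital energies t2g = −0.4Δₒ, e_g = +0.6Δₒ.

Here Δₒ < P (175 < 227), so the high-spin state is favoured.
That gives t2g^3 e_g^2.
Orbital CFSE = 0.0Δₒ = 0.0 × 175 = 0 kJ/mol.
High-spin has no excess pairs, so no pairing correction applies.

0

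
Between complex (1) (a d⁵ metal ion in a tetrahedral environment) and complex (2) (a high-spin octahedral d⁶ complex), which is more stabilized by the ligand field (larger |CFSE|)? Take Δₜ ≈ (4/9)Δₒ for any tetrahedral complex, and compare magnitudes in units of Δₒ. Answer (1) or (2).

(2)

(1): Tetrahedral fields are weak (Δₜ ≈ 4/9 Δₒ), so electrons fill high-spin; e² t₂³, CFSE = 0.0Δₜ ≈ 0.00Δₒ.
(2): t₂g⁴ eg², CFSE = -0.4Δₒ.
So (2) has the larger |CFSE|.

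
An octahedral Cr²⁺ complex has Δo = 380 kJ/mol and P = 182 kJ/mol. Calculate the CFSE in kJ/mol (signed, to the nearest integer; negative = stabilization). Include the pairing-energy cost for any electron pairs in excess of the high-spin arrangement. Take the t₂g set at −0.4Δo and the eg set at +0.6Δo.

Cr²⁺: group 6, so d-count = 6 − 2 = 4.
Δo > P, so pairing is preferred: the ground state is low-spin.
Filling d⁴ accordingly: t₂g⁴ eg⁰.
Orbital CFSE = -1.6Δo = -1.6 × 380 = -608 kJ/mol.
Excess pairs vs high-spin: 1 − 0 = 1; pairing cost = +182 kJ/mol.
Net CFSE = -608 + 182 = -426 kJ/mol.

-426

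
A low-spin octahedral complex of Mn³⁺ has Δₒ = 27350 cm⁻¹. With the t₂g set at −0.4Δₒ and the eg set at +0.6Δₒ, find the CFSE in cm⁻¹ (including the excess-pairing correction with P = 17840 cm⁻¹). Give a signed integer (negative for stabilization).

Mn sits in group 7; removing 3 electrons leaves Mn³⁺ with 7 − 3 = 4 d electrons.
Electron filling gives t₂g⁴ eg⁰.
Orbital CFSE = 4(-0.4) + 0(0.6) = -1.6Δₒ = -1.6 × 27350 = -43760 cm⁻¹.
Relative to high-spin t₂g³ eg¹ (0 paired), the low-spin configuration has 1 additional pair, contributing +1 × 17840 = +17840 cm⁻¹.
Net CFSE = -43760 + 17840 = -25920 cm⁻¹.

-25920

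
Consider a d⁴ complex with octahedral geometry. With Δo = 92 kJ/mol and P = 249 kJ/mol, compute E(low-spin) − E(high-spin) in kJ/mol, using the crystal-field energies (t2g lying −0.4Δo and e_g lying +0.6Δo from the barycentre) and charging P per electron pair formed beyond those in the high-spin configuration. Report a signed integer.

High-spin: t2g^3 e_g^1, CFSE = -0.6Δo = -55 kJ/mol.
Low-spin: t2g^4 e_g^0, orbital CFSE = -1.6Δo = -147 kJ/mol; plus 1 excess pair × P = +249 kJ/mol; total 102 kJ/mol.
E(LS) − E(HS) = 102 − (-55) = 157 kJ/mol.

157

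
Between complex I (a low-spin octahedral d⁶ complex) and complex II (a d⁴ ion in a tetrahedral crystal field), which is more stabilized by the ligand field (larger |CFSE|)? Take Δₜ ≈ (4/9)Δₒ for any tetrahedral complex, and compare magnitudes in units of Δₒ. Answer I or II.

I: t₂g⁶ eg⁰, CFSE = -2.4Δₒ.
II: With tetrahedral geometry the complex is necessarily high-spin; e^2 t2^2, CFSE = -0.4Δₜ ≈ -0.18Δₒ.
So I has the larger |CFSE|.

I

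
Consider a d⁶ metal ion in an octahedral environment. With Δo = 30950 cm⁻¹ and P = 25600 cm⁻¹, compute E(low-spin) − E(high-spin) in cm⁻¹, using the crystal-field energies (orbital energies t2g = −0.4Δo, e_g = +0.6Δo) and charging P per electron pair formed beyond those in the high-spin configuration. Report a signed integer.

High-spin: t2g^4 e_g^2, CFSE = -0.4Δo = -12380 cm⁻¹.
Low-spin t2g^6 e_g^0 gives -2.4Δo = -74280 cm⁻¹, but forming 2 extra pairs costs 2P = 51200 cm⁻¹, so E(LS) = -74280 + 51200 = -23080 cm⁻¹.
The difference is -23080 − (-12380) = -10700 cm⁻¹, so low-spin lies lower.

-10700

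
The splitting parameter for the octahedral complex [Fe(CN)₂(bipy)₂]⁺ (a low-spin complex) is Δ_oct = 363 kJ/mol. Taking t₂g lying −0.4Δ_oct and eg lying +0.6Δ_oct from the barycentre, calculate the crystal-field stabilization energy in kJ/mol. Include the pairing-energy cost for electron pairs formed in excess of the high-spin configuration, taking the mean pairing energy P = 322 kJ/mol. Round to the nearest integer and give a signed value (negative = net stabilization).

-82

Ligand charges: 2×(-1) from CN⁻ and 2×(+0) from bipy sum to -2; with overall charge +1, Fe is +3.
Group 8 minus oxidation state +3 gives a d⁵ configuration for Fe³⁺.
Configuration: t₂g⁵ eg⁰.
The orbital stabilization is -2.0Δ_oct = -2.0 × 363 = -726 kJ/mol.
Relative to high-spin t₂g³ eg² (0 paired), the low-spin configuration has 2 additional pairs, contributing +2 × 322 = +644 kJ/mol.
Net CFSE = -726 + 644 = -82 kJ/mol.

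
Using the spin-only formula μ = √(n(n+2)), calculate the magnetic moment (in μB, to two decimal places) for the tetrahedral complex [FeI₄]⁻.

5.92 μB

Each I⁻ contributes -1; 4 × (-1) = -4. With overall charge -1, Fe is in the +3 oxidation state.
Group 8 minus oxidation state +3 gives a d⁵ configuration for Fe³⁺.
Tetrahedral splitting is small, so the complex is high-spin.
Configuration: e² t₂³ → 5 unpaired electrons.
μ(spin-only) = √[5(5+2)] = √35 ≈ 5.92 μB.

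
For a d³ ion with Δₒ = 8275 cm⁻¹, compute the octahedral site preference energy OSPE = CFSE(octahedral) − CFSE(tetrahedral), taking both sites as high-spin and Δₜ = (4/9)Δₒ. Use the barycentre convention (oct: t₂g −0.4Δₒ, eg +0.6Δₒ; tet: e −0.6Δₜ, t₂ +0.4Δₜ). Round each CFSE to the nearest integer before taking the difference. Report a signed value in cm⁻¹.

-6988

In an octahedral site d³ (HS) is t2g^3 e_g^0, giving CFSE(oct) = -1.2Δₒ = -9930 cm⁻¹.
In a tetrahedral site the filling is e^2 t2^1: CFSE(tet) = -0.8Δₜ = -0.8 × (4/9)(8275) = -2942 cm⁻¹.
Subtracting, OSPE = -9930 − (-2942) = -6988 cm⁻¹.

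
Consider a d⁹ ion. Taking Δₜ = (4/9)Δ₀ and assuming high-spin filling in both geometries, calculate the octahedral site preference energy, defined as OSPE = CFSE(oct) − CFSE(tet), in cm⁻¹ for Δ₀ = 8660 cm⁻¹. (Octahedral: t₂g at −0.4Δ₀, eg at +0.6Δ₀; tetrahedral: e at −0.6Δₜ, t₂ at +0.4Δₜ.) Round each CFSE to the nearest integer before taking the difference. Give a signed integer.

-3656

Octahedral high-spin t₂g⁶ eg³: CFSE = -0.6 × 8660 = -5196 cm⁻¹.
Tetrahedral e⁴ t₂⁵ gives -0.4Δₜ = -0.4 × (4/9) × 8660 = -1540 cm⁻¹.
OSPE = -5196 − (-1540) = -3656 cm⁻¹.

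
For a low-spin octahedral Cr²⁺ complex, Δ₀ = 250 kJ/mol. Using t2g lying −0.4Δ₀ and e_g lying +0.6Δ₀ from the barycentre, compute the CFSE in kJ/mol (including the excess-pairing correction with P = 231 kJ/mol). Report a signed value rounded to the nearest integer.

-169

Group 6 minus oxidation state +2 gives a d⁴ configuration for Cr²⁺.
The d⁴ electrons fill as t2g^4 e_g^0.
CFSE(orbital) = 4×(-0.4Δ₀) + 0×(0.6Δ₀) = -1.6Δ₀; with Δ₀ = 250 kJ/mol that is -400 kJ/mol.
High-spin d⁴ would be t2g^3 e_g^1 with 0 pairs; low-spin has 1, so 1 excess pair costs +1P = +231 kJ/mol.
Overall CFSE = -400 + 231 = -169 kJ/mol.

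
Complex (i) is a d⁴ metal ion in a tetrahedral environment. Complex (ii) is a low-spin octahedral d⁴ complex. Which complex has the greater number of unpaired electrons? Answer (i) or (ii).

(i)

(i): Tetrahedral fields are weak (Δₜ ≈ 4/9 Δₒ), so electrons fill high-spin; e² t₂² → 4 unpaired.
(ii): t2g^4 e_g^0 → 2 unpaired.
So (i) has more unpaired electrons.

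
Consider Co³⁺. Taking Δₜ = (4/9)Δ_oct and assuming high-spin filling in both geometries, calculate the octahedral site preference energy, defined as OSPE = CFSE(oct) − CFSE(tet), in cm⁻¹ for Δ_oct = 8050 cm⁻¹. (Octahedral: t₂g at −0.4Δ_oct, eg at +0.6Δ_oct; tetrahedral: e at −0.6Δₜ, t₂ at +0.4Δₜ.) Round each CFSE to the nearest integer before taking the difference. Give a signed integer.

-1073

Co sits in group 9; removing 3 electrons leaves Co³⁺ with 9 − 3 = 6 d electrons.
In an octahedral site d⁶ (HS) is t₂g⁴ eg², giving CFSE(oct) = -0.4Δ_oct = -3220 cm⁻¹.
Tetrahedral e³ t₂³ gives -0.6Δₜ = -0.6 × (4/9) × 8050 = -2147 cm⁻¹.
OSPE = CFSE(oct) − CFSE(tet) = -3220 − (-2147) = -1073 cm⁻¹.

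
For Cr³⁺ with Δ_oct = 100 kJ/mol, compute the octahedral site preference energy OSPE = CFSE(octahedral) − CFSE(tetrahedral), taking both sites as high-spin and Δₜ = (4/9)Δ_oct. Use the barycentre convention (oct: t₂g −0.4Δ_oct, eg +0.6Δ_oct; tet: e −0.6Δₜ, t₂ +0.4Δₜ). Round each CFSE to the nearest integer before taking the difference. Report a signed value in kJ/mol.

-84

Cr sits in group 6; removing 3 electrons leaves Cr³⁺ with 6 − 3 = 3 d electrons.
Octahedral high-spin t₂g³ eg⁰: CFSE = -1.2 × 100 = -120 kJ/mol.
In a tetrahedral site the filling is e² t₂¹: CFSE(tet) = -0.8Δₜ = -0.8 × (4/9)(100) = -36 kJ/mol.
Subtracting, OSPE = -120 − (-36) = -84 kJ/mol.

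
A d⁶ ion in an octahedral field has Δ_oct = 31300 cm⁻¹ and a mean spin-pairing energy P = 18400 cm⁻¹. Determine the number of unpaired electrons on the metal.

0

Since Δ_oct = 31300 cm⁻¹ > P = 18400 cm⁻¹, the complex adopts the low-spin configuration.
Configuration: t₂g⁶ eg⁰.
Unpaired electrons: 0.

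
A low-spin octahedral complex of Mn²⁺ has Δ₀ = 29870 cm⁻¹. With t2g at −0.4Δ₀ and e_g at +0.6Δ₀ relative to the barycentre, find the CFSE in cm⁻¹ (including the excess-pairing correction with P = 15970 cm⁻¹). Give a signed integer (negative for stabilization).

Mn is in group 7, so Mn²⁺ is d⁵ (7 − 2 = 5).
The d⁵ electrons fill as t2g^5 e_g^0.
The orbital stabilization is -2.0Δ₀ = -2.0 × 29870 = -59740 cm⁻¹.
Relative to high-spin t2g^3 e_g^2 (0 paired), the low-spin configuration has 2 additional pairs, contributing +2 × 15970 = +31940 cm⁻¹.
Combining: -59740 + 31940 = -27800 cm⁻¹.

-27800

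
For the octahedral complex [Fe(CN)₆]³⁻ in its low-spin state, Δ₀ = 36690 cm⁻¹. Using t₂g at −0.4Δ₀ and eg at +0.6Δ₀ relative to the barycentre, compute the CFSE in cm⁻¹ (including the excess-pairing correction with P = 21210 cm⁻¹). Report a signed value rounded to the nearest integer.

Each CN⁻ contributes -1; 6 × (-1) = -6. With overall charge -3, Fe is in the +3 oxidation state.
Fe³⁺: group 8, so d-count = 8 − 3 = 5.
The d⁵ electrons fill as t₂g⁵ eg⁰.
The orbital stabilization is -2.0Δ₀ = -2.0 × 36690 = -73380 cm⁻¹.
Relative to high-spin t₂g³ eg² (0 paired), the low-spin configuration has 2 additional pairs, contributing +2 × 21210 = +42420 cm⁻¹.
Overall CFSE = -73380 + 42420 = -30960 cm⁻¹.

-30960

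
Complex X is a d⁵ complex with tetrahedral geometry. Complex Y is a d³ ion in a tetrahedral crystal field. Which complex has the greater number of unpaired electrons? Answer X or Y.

X

X: Tetrahedral fields are weak (Δₜ ≈ 4/9 Δₒ), so electrons fill high-spin; e² t₂³ → 5 unpaired.
Y: With tetrahedral geometry the complex is necessarily high-spin; e² t₂¹ → 3 unpaired.
So X has more unpaired electrons.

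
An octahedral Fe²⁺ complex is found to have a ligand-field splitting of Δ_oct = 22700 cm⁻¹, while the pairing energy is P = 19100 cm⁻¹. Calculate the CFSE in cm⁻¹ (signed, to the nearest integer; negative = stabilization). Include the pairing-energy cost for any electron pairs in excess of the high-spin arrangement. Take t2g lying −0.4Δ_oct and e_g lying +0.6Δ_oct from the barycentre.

-16280

Fe sits in group 8; removing 2 electrons leaves Fe²⁺ with 8 − 2 = 6 d electrons.
Here Δ_oct > P (22700 > 19100), so the low-spin state is favoured.
Filling d⁶ accordingly: t2g^6 e_g^0.
Orbital CFSE = -2.4Δ_oct = -2.4 × 22700 = -54480 cm⁻¹.
Excess pairs vs high-spin: 3 − 1 = 2; pairing cost = +38200 cm⁻¹.
Net CFSE = -54480 + 38200 = -16280 cm⁻¹.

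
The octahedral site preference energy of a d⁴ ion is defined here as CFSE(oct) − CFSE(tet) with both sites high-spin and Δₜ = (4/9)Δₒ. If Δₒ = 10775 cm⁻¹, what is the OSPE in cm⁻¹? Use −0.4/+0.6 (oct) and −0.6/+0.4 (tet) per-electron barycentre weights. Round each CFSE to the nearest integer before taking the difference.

Octahedral (high-spin): t₂g³ eg¹, CFSE = 3(−0.4) + 1(+0.6) = -0.6Δₒ = -0.6 × 10775 = -6465 cm⁻¹.
Tetrahedral e² t₂² gives -0.4Δₜ = -0.4 × (4/9) × 10775 = -1916 cm⁻¹.
OSPE = CFSE(oct) − CFSE(tet) = -6465 − (-1916) = -4549 cm⁻¹.

-4549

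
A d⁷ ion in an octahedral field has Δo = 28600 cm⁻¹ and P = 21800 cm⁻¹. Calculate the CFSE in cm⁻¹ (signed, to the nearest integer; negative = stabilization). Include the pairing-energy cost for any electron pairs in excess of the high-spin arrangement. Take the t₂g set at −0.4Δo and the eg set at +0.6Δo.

-29680

With Δo > P the complex is low-spin.
That gives t₂g⁶ eg¹.
Orbital CFSE = -1.8Δo = -1.8 × 28600 = -51480 cm⁻¹.
Excess pairs vs high-spin: 3 − 2 = 1; pairing cost = +21800 cm⁻¹.
Net CFSE = -51480 + 21800 = -29680 cm⁻¹.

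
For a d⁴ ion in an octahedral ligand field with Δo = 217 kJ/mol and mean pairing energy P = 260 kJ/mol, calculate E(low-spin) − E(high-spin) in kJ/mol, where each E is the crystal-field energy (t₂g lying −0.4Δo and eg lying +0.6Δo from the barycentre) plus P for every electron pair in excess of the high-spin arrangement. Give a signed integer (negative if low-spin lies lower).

High-spin d⁴ fills as t₂g³ eg¹ with CFSE 3(−0.4) + 1(+0.6) = -0.6Δo = -130 kJ/mol.
For low-spin the configuration is t₂g⁴ eg⁰: orbital energy -1.6 × 217 = -347 kJ/mol, and 1 additional pair relative to high-spin adds 260 kJ/mol, giving -87 kJ/mol.
Thus E(LS) − E(HS) = 43 kJ/mol.

43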